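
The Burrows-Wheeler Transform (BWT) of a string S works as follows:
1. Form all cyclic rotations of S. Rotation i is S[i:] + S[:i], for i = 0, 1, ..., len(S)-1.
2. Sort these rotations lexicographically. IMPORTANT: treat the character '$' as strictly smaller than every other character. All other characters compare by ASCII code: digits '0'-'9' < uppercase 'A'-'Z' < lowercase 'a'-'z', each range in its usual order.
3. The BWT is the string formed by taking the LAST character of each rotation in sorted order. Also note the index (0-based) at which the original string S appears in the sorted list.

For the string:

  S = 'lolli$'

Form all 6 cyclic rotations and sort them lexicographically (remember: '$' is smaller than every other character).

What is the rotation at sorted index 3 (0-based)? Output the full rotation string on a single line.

All 6 rotations (rotation i = S[i:]+S[:i]):
  rot[0] = lolli$
  rot[1] = olli$l
  rot[2] = lli$lo
  rot[3] = li$lol
  rot[4] = i$loll
  rot[5] = $lolli
Sorted (with $ < everything):
  sorted[0] = $lolli
  sorted[1] = i$loll
  sorted[2] = li$lol
  sorted[3] = lli$lo
  sorted[4] = lolli$
  sorted[5] = olli$l
sorted[3] = lli$lo

Answer: lli$lo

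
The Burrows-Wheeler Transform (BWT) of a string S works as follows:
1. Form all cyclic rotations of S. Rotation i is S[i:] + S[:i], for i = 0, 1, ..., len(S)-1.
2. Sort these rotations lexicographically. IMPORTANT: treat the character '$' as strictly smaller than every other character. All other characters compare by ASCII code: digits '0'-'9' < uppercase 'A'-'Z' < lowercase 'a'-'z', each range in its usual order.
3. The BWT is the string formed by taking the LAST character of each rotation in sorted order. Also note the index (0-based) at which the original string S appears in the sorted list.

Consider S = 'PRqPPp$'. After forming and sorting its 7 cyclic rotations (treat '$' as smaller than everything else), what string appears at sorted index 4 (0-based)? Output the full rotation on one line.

All 7 rotations (rotation i = S[i:]+S[:i]):
  rot[0] = PRqPPp$
  rot[1] = RqPPp$P
  rot[2] = qPPp$PR
  rot[3] = PPp$PRq
  rot[4] = Pp$PRqP
  rot[5] = p$PRqPP
  rot[6] = $PRqPPp
Sorted (with $ < everything):
  sorted[0] = $PRqPPp
  sorted[1] = PPp$PRq
  sorted[2] = PRqPPp$
  sorted[3] = Pp$PRqP
  sorted[4] = RqPPp$P
  sorted[5] = p$PRqPP
  sorted[6] = qPPp$PR
sorted[4] = RqPPp$P

Answer: RqPPp$P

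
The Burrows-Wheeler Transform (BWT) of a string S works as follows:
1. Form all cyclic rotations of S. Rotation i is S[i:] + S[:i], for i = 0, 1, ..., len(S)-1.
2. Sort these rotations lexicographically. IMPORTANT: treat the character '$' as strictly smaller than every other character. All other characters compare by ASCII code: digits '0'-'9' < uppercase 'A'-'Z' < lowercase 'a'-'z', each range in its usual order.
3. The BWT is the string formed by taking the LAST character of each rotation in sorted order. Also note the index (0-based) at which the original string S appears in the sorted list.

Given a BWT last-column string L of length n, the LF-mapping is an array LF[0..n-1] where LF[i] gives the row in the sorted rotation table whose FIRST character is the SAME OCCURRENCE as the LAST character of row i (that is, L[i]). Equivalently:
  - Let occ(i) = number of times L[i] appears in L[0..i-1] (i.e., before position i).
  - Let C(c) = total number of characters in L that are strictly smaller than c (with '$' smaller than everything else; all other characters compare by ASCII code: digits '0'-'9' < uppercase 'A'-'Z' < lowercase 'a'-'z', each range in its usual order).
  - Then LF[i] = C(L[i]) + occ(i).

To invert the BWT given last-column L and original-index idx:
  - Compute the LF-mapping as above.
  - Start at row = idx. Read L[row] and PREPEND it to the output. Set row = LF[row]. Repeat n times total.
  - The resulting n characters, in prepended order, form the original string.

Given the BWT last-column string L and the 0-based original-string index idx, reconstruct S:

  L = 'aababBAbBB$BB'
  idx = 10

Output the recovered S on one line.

LF mapping: 7 8 10 9 11 2 1 12 3 4 0 5 6
Walk LF starting at row 10, prepending L[row]:
  step 1: row=10, L[10]='$', prepend. Next row=LF[10]=0
  step 2: row=0, L[0]='a', prepend. Next row=LF[0]=7
  step 3: row=7, L[7]='b', prepend. Next row=LF[7]=12
  step 4: row=12, L[12]='B', prepend. Next row=LF[12]=6
  step 5: row=6, L[6]='A', prepend. Next row=LF[6]=1
  step 6: row=1, L[1]='a', prepend. Next row=LF[1]=8
  step 7: row=8, L[8]='B', prepend. Next row=LF[8]=3
  step 8: row=3, L[3]='a', prepend. Next row=LF[3]=9
  step 9: row=9, L[9]='B', prepend. Next row=LF[9]=4
  step 10: row=4, L[4]='b', prepend. Next row=LF[4]=11
  step 11: row=11, L[11]='B', prepend. Next row=LF[11]=5
  step 12: row=5, L[5]='B', prepend. Next row=LF[5]=2
  step 13: row=2, L[2]='b', prepend. Next row=LF[2]=10
Reversed output: bBBbBaBaABba$

Answer: bBBbBaBaABba$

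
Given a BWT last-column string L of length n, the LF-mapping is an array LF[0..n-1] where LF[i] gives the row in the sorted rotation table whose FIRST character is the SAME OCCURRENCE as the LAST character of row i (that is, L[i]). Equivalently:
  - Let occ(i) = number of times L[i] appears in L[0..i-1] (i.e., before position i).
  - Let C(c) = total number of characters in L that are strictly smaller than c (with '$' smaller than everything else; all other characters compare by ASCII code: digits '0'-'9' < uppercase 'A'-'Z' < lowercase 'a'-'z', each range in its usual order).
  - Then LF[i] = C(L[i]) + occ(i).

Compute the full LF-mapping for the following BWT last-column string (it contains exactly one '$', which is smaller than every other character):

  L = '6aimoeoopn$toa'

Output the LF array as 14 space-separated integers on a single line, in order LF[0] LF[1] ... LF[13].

Char counts: '$':1, '6':1, 'a':2, 'e':1, 'i':1, 'm':1, 'n':1, 'o':4, 'p':1, 't':1
C (first-col start): C('$')=0, C('6')=1, C('a')=2, C('e')=4, C('i')=5, C('m')=6, C('n')=7, C('o')=8, C('p')=12, C('t')=13
L[0]='6': occ=0, LF[0]=C('6')+0=1+0=1
L[1]='a': occ=0, LF[1]=C('a')+0=2+0=2
L[2]='i': occ=0, LF[2]=C('i')+0=5+0=5
L[3]='m': occ=0, LF[3]=C('m')+0=6+0=6
L[4]='o': occ=0, LF[4]=C('o')+0=8+0=8
L[5]='e': occ=0, LF[5]=C('e')+0=4+0=4
L[6]='o': occ=1, LF[6]=C('o')+1=8+1=9
L[7]='o': occ=2, LF[7]=C('o')+2=8+2=10
L[8]='p': occ=0, LF[8]=C('p')+0=12+0=12
L[9]='n': occ=0, LF[9]=C('n')+0=7+0=7
L[10]='$': occ=0, LF[10]=C('$')+0=0+0=0
L[11]='t': occ=0, LF[11]=C('t')+0=13+0=13
L[12]='o': occ=3, LF[12]=C('o')+3=8+3=11
L[13]='a': occ=1, LF[13]=C('a')+1=2+1=3

Answer: 1 2 5 6 8 4 9 10 12 7 0 13 11 3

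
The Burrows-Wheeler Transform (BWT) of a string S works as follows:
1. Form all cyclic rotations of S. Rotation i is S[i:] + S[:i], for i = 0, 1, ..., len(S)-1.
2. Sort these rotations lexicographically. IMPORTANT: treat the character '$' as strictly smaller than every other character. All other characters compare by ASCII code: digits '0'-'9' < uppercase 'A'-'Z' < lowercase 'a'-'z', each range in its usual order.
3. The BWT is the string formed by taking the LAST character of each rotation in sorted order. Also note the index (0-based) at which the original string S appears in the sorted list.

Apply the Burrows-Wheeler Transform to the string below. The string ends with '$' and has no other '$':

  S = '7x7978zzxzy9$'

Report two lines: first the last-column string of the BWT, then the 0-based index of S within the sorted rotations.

Answer: 99x$7y77zzzx8
3

Derivation:
All 13 rotations (rotation i = S[i:]+S[:i]):
  rot[0] = 7x7978zzxzy9$
  rot[1] = x7978zzxzy9$7
  rot[2] = 7978zzxzy9$7x
  rot[3] = 978zzxzy9$7x7
  rot[4] = 78zzxzy9$7x79
  rot[5] = 8zzxzy9$7x797
  rot[6] = zzxzy9$7x7978
  rot[7] = zxzy9$7x7978z
  rot[8] = xzy9$7x7978zz
  rot[9] = zy9$7x7978zzx
  rot[10] = y9$7x7978zzxz
  rot[11] = 9$7x7978zzxzy
  rot[12] = $7x7978zzxzy9
Sorted (with $ < everything):
  sorted[0] = $7x7978zzxzy9  (last char: '9')
  sorted[1] = 78zzxzy9$7x79  (last char: '9')
  sorted[2] = 7978zzxzy9$7x  (last char: 'x')
  sorted[3] = 7x7978zzxzy9$  (last char: '$')
  sorted[4] = 8zzxzy9$7x797  (last char: '7')
  sorted[5] = 9$7x7978zzxzy  (last char: 'y')
  sorted[6] = 978zzxzy9$7x7  (last char: '7')
  sorted[7] = x7978zzxzy9$7  (last char: '7')
  sorted[8] = xzy9$7x7978zz  (last char: 'z')
  sorted[9] = y9$7x7978zzxz  (last char: 'z')
  sorted[10] = zxzy9$7x7978z  (last char: 'z')
  sorted[11] = zy9$7x7978zzx  (last char: 'x')
  sorted[12] = zzxzy9$7x7978  (last char: '8')
Last column: 99x$7y77zzzx8
Original string S is at sorted index 3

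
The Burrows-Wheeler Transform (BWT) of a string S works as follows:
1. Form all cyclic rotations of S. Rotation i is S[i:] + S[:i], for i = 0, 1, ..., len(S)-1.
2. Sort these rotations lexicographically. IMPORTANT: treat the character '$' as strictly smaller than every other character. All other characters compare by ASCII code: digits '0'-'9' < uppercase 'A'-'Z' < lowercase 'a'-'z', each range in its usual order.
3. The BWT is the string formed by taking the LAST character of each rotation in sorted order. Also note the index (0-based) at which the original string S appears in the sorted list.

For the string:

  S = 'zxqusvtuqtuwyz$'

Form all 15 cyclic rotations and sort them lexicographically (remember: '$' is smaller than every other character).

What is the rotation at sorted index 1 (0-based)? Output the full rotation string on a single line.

Answer: qtuwyz$zxqusvtu

Derivation:
All 15 rotations (rotation i = S[i:]+S[:i]):
  rot[0] = zxqusvtuqtuwyz$
  rot[1] = xqusvtuqtuwyz$z
  rot[2] = qusvtuqtuwyz$zx
  rot[3] = usvtuqtuwyz$zxq
  rot[4] = svtuqtuwyz$zxqu
  rot[5] = vtuqtuwyz$zxqus
  rot[6] = tuqtuwyz$zxqusv
  rot[7] = uqtuwyz$zxqusvt
  rot[8] = qtuwyz$zxqusvtu
  rot[9] = tuwyz$zxqusvtuq
  rot[10] = uwyz$zxqusvtuqt
  rot[11] = wyz$zxqusvtuqtu
  rot[12] = yz$zxqusvtuqtuw
  rot[13] = z$zxqusvtuqtuwy
  rot[14] = $zxqusvtuqtuwyz
Sorted (with $ < everything):
  sorted[0] = $zxqusvtuqtuwyz
  sorted[1] = qtuwyz$zxqusvtu
  sorted[2] = qusvtuqtuwyz$zx
  sorted[3] = svtuqtuwyz$zxqu
  sorted[4] = tuqtuwyz$zxqusv
  sorted[5] = tuwyz$zxqusvtuq
  sorted[6] = uqtuwyz$zxqusvt
  sorted[7] = usvtuqtuwyz$zxq
  sorted[8] = uwyz$zxqusvtuqt
  sorted[9] = vtuqtuwyz$zxqus
  sorted[10] = wyz$zxqusvtuqtu
  sorted[11] = xqusvtuqtuwyz$z
  sorted[12] = yz$zxqusvtuqtuw
  sorted[13] = z$zxqusvtuqtuwy
  sorted[14] = zxqusvtuqtuwyz$
sorted[1] = qtuwyz$zxqusvtu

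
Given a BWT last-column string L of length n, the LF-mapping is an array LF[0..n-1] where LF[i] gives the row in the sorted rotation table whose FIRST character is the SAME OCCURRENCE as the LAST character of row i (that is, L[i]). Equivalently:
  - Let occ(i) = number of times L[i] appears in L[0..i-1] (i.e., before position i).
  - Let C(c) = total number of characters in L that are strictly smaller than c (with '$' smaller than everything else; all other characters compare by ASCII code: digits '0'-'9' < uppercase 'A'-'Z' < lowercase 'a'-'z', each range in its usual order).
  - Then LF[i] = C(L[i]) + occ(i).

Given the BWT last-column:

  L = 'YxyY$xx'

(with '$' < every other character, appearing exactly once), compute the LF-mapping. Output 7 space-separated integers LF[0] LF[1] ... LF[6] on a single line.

Answer: 1 3 6 2 0 4 5

Derivation:
Char counts: '$':1, 'Y':2, 'x':3, 'y':1
C (first-col start): C('$')=0, C('Y')=1, C('x')=3, C('y')=6
L[0]='Y': occ=0, LF[0]=C('Y')+0=1+0=1
L[1]='x': occ=0, LF[1]=C('x')+0=3+0=3
L[2]='y': occ=0, LF[2]=C('y')+0=6+0=6
L[3]='Y': occ=1, LF[3]=C('Y')+1=1+1=2
L[4]='$': occ=0, LF[4]=C('$')+0=0+0=0
L[5]='x': occ=1, LF[5]=C('x')+1=3+1=4
L[6]='x': occ=2, LF[6]=C('x')+2=3+2=5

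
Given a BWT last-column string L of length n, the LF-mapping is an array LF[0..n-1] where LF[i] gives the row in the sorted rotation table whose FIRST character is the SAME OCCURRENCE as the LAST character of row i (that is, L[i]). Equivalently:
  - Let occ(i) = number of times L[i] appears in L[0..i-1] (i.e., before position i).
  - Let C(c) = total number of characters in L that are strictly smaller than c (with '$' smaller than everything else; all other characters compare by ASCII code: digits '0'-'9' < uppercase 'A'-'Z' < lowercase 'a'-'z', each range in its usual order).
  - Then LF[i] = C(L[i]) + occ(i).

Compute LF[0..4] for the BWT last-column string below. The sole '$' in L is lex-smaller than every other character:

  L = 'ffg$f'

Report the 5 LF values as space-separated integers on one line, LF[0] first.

Char counts: '$':1, 'f':3, 'g':1
C (first-col start): C('$')=0, C('f')=1, C('g')=4
L[0]='f': occ=0, LF[0]=C('f')+0=1+0=1
L[1]='f': occ=1, LF[1]=C('f')+1=1+1=2
L[2]='g': occ=0, LF[2]=C('g')+0=4+0=4
L[3]='$': occ=0, LF[3]=C('$')+0=0+0=0
L[4]='f': occ=2, LF[4]=C('f')+2=1+2=3

Answer: 1 2 4 0 3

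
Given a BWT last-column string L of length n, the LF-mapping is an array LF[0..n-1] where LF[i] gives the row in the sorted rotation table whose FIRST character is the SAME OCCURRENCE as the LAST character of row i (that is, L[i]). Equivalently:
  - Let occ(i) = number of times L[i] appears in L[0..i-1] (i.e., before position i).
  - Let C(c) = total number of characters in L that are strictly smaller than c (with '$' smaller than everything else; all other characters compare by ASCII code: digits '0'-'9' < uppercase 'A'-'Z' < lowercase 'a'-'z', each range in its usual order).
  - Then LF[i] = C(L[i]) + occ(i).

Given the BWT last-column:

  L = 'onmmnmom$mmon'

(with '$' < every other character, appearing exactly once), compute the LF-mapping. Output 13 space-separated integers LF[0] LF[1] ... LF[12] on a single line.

Answer: 10 7 1 2 8 3 11 4 0 5 6 12 9

Derivation:
Char counts: '$':1, 'm':6, 'n':3, 'o':3
C (first-col start): C('$')=0, C('m')=1, C('n')=7, C('o')=10
L[0]='o': occ=0, LF[0]=C('o')+0=10+0=10
L[1]='n': occ=0, LF[1]=C('n')+0=7+0=7
L[2]='m': occ=0, LF[2]=C('m')+0=1+0=1
L[3]='m': occ=1, LF[3]=C('m')+1=1+1=2
L[4]='n': occ=1, LF[4]=C('n')+1=7+1=8
L[5]='m': occ=2, LF[5]=C('m')+2=1+2=3
L[6]='o': occ=1, LF[6]=C('o')+1=10+1=11
L[7]='m': occ=3, LF[7]=C('m')+3=1+3=4
L[8]='$': occ=0, LF[8]=C('$')+0=0+0=0
L[9]='m': occ=4, LF[9]=C('m')+4=1+4=5
L[10]='m': occ=5, LF[10]=C('m')+5=1+5=6
L[11]='o': occ=2, LF[11]=C('o')+2=10+2=12
L[12]='n': occ=2, LF[12]=C('n')+2=7+2=9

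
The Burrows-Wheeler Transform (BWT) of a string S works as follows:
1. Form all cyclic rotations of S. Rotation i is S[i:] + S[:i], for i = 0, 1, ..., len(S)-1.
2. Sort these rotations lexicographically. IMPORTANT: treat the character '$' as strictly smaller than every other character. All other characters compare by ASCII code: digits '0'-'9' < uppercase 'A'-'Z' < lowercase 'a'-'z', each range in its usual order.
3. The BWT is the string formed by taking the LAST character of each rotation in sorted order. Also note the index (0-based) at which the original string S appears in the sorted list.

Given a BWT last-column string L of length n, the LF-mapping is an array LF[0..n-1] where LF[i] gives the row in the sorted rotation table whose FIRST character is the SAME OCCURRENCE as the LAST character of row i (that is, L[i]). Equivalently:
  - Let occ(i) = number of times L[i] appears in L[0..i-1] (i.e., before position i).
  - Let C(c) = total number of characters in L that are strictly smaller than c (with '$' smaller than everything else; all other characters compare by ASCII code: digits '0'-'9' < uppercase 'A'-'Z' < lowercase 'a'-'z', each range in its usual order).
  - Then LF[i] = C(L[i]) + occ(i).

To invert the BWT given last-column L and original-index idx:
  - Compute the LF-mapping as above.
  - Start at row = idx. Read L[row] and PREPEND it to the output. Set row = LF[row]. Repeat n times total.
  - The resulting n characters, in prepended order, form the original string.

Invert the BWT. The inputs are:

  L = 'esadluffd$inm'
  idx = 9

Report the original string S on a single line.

Answer: muffinsaddle$

Derivation:
LF mapping: 4 11 1 2 8 12 5 6 3 0 7 10 9
Walk LF starting at row 9, prepending L[row]:
  step 1: row=9, L[9]='$', prepend. Next row=LF[9]=0
  step 2: row=0, L[0]='e', prepend. Next row=LF[0]=4
  step 3: row=4, L[4]='l', prepend. Next row=LF[4]=8
  step 4: row=8, L[8]='d', prepend. Next row=LF[8]=3
  step 5: row=3, L[3]='d', prepend. Next row=LF[3]=2
  step 6: row=2, L[2]='a', prepend. Next row=LF[2]=1
  step 7: row=1, L[1]='s', prepend. Next row=LF[1]=11
  step 8: row=11, L[11]='n', prepend. Next row=LF[11]=10
  step 9: row=10, L[10]='i', prepend. Next row=LF[10]=7
  step 10: row=7, L[7]='f', prepend. Next row=LF[7]=6
  step 11: row=6, L[6]='f', prepend. Next row=LF[6]=5
  step 12: row=5, L[5]='u', prepend. Next row=LF[5]=12
  step 13: row=12, L[12]='m', prepend. Next row=LF[12]=9
Reversed output: muffinsaddle$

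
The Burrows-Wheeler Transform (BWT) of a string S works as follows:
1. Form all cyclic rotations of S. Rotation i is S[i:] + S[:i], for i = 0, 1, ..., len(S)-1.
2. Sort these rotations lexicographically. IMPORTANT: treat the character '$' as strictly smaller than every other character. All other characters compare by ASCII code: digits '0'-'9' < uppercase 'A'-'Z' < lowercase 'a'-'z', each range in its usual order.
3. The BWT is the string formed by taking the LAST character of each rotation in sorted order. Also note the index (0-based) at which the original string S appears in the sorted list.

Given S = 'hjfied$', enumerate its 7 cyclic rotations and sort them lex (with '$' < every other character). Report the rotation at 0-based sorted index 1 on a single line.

Answer: d$hjfie

Derivation:
All 7 rotations (rotation i = S[i:]+S[:i]):
  rot[0] = hjfied$
  rot[1] = jfied$h
  rot[2] = fied$hj
  rot[3] = ied$hjf
  rot[4] = ed$hjfi
  rot[5] = d$hjfie
  rot[6] = $hjfied
Sorted (with $ < everything):
  sorted[0] = $hjfied
  sorted[1] = d$hjfie
  sorted[2] = ed$hjfi
  sorted[3] = fied$hj
  sorted[4] = hjfied$
  sorted[5] = ied$hjf
  sorted[6] = jfied$h
sorted[1] = d$hjfie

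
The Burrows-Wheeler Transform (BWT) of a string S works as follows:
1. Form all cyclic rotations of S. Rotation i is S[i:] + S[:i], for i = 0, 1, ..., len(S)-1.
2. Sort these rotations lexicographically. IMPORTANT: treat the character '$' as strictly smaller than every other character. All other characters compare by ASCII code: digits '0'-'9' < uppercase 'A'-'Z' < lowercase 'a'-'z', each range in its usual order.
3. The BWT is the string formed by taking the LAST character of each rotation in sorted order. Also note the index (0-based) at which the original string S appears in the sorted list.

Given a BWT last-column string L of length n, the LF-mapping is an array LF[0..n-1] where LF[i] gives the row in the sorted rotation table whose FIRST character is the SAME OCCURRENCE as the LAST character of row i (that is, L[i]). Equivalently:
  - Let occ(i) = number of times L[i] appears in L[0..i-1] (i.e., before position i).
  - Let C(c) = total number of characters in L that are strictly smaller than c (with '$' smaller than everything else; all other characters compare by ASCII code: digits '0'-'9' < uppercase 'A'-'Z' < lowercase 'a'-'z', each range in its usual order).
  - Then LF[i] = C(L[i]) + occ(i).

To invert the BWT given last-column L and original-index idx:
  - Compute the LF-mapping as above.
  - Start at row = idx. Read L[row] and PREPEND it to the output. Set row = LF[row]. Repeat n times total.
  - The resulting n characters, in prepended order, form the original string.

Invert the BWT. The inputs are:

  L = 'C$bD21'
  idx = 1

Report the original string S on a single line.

Answer: 1b2DC$

Derivation:
LF mapping: 3 0 5 4 2 1
Walk LF starting at row 1, prepending L[row]:
  step 1: row=1, L[1]='$', prepend. Next row=LF[1]=0
  step 2: row=0, L[0]='C', prepend. Next row=LF[0]=3
  step 3: row=3, L[3]='D', prepend. Next row=LF[3]=4
  step 4: row=4, L[4]='2', prepend. Next row=LF[4]=2
  step 5: row=2, L[2]='b', prepend. Next row=LF[2]=5
  step 6: row=5, L[5]='1', prepend. Next row=LF[5]=1
Reversed output: 1b2DC$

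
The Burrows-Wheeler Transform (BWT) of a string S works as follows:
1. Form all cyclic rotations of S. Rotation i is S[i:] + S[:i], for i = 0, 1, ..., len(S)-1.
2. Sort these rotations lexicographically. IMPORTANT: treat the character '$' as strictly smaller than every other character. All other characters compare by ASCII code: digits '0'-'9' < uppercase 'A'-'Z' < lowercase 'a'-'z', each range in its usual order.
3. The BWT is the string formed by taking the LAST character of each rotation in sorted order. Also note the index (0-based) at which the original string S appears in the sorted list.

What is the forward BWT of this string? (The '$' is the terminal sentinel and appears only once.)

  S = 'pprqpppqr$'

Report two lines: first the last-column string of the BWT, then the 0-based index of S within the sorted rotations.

Answer: rqp$pprpqp
3

Derivation:
All 10 rotations (rotation i = S[i:]+S[:i]):
  rot[0] = pprqpppqr$
  rot[1] = prqpppqr$p
  rot[2] = rqpppqr$pp
  rot[3] = qpppqr$ppr
  rot[4] = pppqr$pprq
  rot[5] = ppqr$pprqp
  rot[6] = pqr$pprqpp
  rot[7] = qr$pprqppp
  rot[8] = r$pprqpppq
  rot[9] = $pprqpppqr
Sorted (with $ < everything):
  sorted[0] = $pprqpppqr  (last char: 'r')
  sorted[1] = pppqr$pprq  (last char: 'q')
  sorted[2] = ppqr$pprqp  (last char: 'p')
  sorted[3] = pprqpppqr$  (last char: '$')
  sorted[4] = pqr$pprqpp  (last char: 'p')
  sorted[5] = prqpppqr$p  (last char: 'p')
  sorted[6] = qpppqr$ppr  (last char: 'r')
  sorted[7] = qr$pprqppp  (last char: 'p')
  sorted[8] = r$pprqpppq  (last char: 'q')
  sorted[9] = rqpppqr$pp  (last char: 'p')
Last column: rqp$pprpqp
Original string S is at sorted index 3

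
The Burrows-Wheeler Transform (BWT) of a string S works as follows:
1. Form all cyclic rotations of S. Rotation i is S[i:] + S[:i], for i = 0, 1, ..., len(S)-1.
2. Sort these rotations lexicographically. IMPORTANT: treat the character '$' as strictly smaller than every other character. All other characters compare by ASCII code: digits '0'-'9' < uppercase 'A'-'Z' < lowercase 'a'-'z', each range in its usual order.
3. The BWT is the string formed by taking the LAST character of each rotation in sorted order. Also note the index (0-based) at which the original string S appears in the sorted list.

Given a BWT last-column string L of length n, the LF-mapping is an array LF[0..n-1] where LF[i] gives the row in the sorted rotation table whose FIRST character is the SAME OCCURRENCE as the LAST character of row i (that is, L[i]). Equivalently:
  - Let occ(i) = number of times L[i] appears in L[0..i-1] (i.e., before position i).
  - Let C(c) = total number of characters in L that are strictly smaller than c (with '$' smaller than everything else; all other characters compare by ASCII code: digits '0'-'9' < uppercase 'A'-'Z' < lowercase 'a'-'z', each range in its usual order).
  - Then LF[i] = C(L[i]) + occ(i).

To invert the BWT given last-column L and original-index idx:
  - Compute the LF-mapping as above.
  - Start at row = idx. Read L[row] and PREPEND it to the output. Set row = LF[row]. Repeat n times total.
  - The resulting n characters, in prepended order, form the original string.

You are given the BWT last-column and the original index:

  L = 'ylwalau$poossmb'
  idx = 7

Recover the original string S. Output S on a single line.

Answer: opossumwallaby$

Derivation:
LF mapping: 14 4 13 1 5 2 12 0 9 7 8 10 11 6 3
Walk LF starting at row 7, prepending L[row]:
  step 1: row=7, L[7]='$', prepend. Next row=LF[7]=0
  step 2: row=0, L[0]='y', prepend. Next row=LF[0]=14
  step 3: row=14, L[14]='b', prepend. Next row=LF[14]=3
  step 4: row=3, L[3]='a', prepend. Next row=LF[3]=1
  step 5: row=1, L[1]='l', prepend. Next row=LF[1]=4
  step 6: row=4, L[4]='l', prepend. Next row=LF[4]=5
  step 7: row=5, L[5]='a', prepend. Next row=LF[5]=2
  step 8: row=2, L[2]='w', prepend. Next row=LF[2]=13
  step 9: row=13, L[13]='m', prepend. Next row=LF[13]=6
  step 10: row=6, L[6]='u', prepend. Next row=LF[6]=12
  step 11: row=12, L[12]='s', prepend. Next row=LF[12]=11
  step 12: row=11, L[11]='s', prepend. Next row=LF[11]=10
  step 13: row=10, L[10]='o', prepend. Next row=LF[10]=8
  step 14: row=8, L[8]='p', prepend. Next row=LF[8]=9
  step 15: row=9, L[9]='o', prepend. Next row=LF[9]=7
Reversed output: opossumwallaby$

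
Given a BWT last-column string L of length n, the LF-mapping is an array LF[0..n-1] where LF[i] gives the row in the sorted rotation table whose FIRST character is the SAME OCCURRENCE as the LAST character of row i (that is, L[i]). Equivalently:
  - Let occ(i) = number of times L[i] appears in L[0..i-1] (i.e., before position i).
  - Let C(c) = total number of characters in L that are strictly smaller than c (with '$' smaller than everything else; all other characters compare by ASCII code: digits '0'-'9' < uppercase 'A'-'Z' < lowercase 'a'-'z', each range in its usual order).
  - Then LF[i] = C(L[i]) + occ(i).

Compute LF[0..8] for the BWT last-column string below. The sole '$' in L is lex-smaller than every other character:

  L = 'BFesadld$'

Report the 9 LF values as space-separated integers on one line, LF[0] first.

Answer: 1 2 6 8 3 4 7 5 0

Derivation:
Char counts: '$':1, 'B':1, 'F':1, 'a':1, 'd':2, 'e':1, 'l':1, 's':1
C (first-col start): C('$')=0, C('B')=1, C('F')=2, C('a')=3, C('d')=4, C('e')=6, C('l')=7, C('s')=8
L[0]='B': occ=0, LF[0]=C('B')+0=1+0=1
L[1]='F': occ=0, LF[1]=C('F')+0=2+0=2
L[2]='e': occ=0, LF[2]=C('e')+0=6+0=6
L[3]='s': occ=0, LF[3]=C('s')+0=8+0=8
L[4]='a': occ=0, LF[4]=C('a')+0=3+0=3
L[5]='d': occ=0, LF[5]=C('d')+0=4+0=4
L[6]='l': occ=0, LF[6]=C('l')+0=7+0=7
L[7]='d': occ=1, LF[7]=C('d')+1=4+1=5
L[8]='$': occ=0, LF[8]=C('$')+0=0+0=0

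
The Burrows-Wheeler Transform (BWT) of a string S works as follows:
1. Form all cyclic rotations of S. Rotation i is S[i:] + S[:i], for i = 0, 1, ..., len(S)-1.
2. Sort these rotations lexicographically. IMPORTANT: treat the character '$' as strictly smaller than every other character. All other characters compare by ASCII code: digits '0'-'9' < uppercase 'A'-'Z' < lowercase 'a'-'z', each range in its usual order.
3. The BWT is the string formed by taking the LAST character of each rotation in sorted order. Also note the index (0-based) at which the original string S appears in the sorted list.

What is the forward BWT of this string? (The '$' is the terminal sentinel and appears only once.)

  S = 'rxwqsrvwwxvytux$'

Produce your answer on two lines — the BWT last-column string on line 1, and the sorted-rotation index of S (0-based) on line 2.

Answer: xws$qytrxxvwuwrv
3

Derivation:
All 16 rotations (rotation i = S[i:]+S[:i]):
  rot[0] = rxwqsrvwwxvytux$
  rot[1] = xwqsrvwwxvytux$r
  rot[2] = wqsrvwwxvytux$rx
  rot[3] = qsrvwwxvytux$rxw
  rot[4] = srvwwxvytux$rxwq
  rot[5] = rvwwxvytux$rxwqs
  rot[6] = vwwxvytux$rxwqsr
  rot[7] = wwxvytux$rxwqsrv
  rot[8] = wxvytux$rxwqsrvw
  rot[9] = xvytux$rxwqsrvww
  rot[10] = vytux$rxwqsrvwwx
  rot[11] = ytux$rxwqsrvwwxv
  rot[12] = tux$rxwqsrvwwxvy
  rot[13] = ux$rxwqsrvwwxvyt
  rot[14] = x$rxwqsrvwwxvytu
  rot[15] = $rxwqsrvwwxvytux
Sorted (with $ < everything):
  sorted[0] = $rxwqsrvwwxvytux  (last char: 'x')
  sorted[1] = qsrvwwxvytux$rxw  (last char: 'w')
  sorted[2] = rvwwxvytux$rxwqs  (last char: 's')
  sorted[3] = rxwqsrvwwxvytux$  (last char: '$')
  sorted[4] = srvwwxvytux$rxwq  (last char: 'q')
  sorted[5] = tux$rxwqsrvwwxvy  (last char: 'y')
  sorted[6] = ux$rxwqsrvwwxvyt  (last char: 't')
  sorted[7] = vwwxvytux$rxwqsr  (last char: 'r')
  sorted[8] = vytux$rxwqsrvwwx  (last char: 'x')
  sorted[9] = wqsrvwwxvytux$rx  (last char: 'x')
  sorted[10] = wwxvytux$rxwqsrv  (last char: 'v')
  sorted[11] = wxvytux$rxwqsrvw  (last char: 'w')
  sorted[12] = x$rxwqsrvwwxvytu  (last char: 'u')
  sorted[13] = xvytux$rxwqsrvww  (last char: 'w')
  sorted[14] = xwqsrvwwxvytux$r  (last char: 'r')
  sorted[15] = ytux$rxwqsrvwwxv  (last char: 'v')
Last column: xws$qytrxxvwuwrv
Original string S is at sorted index 3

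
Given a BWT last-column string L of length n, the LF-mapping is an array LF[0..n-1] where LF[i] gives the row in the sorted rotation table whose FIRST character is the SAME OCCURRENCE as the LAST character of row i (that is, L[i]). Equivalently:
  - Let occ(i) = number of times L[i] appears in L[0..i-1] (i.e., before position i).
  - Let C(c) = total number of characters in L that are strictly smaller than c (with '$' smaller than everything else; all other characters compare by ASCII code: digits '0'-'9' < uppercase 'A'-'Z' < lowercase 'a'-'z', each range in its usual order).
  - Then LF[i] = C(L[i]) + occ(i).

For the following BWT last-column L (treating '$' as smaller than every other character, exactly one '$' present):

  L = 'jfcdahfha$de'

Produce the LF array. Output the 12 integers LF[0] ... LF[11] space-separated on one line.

Answer: 11 7 3 4 1 9 8 10 2 0 5 6

Derivation:
Char counts: '$':1, 'a':2, 'c':1, 'd':2, 'e':1, 'f':2, 'h':2, 'j':1
C (first-col start): C('$')=0, C('a')=1, C('c')=3, C('d')=4, C('e')=6, C('f')=7, C('h')=9, C('j')=11
L[0]='j': occ=0, LF[0]=C('j')+0=11+0=11
L[1]='f': occ=0, LF[1]=C('f')+0=7+0=7
L[2]='c': occ=0, LF[2]=C('c')+0=3+0=3
L[3]='d': occ=0, LF[3]=C('d')+0=4+0=4
L[4]='a': occ=0, LF[4]=C('a')+0=1+0=1
L[5]='h': occ=0, LF[5]=C('h')+0=9+0=9
L[6]='f': occ=1, LF[6]=C('f')+1=7+1=8
L[7]='h': occ=1, LF[7]=C('h')+1=9+1=10
L[8]='a': occ=1, LF[8]=C('a')+1=1+1=2
L[9]='$': occ=0, LF[9]=C('$')+0=0+0=0
L[10]='d': occ=1, LF[10]=C('d')+1=4+1=5
L[11]='e': occ=0, LF[11]=C('e')+0=6+0=6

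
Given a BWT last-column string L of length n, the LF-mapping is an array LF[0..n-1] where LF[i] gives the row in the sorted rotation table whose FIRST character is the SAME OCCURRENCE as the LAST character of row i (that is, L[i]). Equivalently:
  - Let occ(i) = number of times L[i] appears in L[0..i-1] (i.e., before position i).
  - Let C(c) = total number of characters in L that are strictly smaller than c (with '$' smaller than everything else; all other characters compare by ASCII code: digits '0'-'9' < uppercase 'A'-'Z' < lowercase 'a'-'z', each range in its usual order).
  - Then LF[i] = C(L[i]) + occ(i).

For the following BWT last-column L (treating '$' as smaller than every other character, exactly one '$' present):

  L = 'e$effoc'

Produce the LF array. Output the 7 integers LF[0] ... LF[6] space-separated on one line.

Char counts: '$':1, 'c':1, 'e':2, 'f':2, 'o':1
C (first-col start): C('$')=0, C('c')=1, C('e')=2, C('f')=4, C('o')=6
L[0]='e': occ=0, LF[0]=C('e')+0=2+0=2
L[1]='$': occ=0, LF[1]=C('$')+0=0+0=0
L[2]='e': occ=1, LF[2]=C('e')+1=2+1=3
L[3]='f': occ=0, LF[3]=C('f')+0=4+0=4
L[4]='f': occ=1, LF[4]=C('f')+1=4+1=5
L[5]='o': occ=0, LF[5]=C('o')+0=6+0=6
L[6]='c': occ=0, LF[6]=C('c')+0=1+0=1

Answer: 2 0 3 4 5 6 1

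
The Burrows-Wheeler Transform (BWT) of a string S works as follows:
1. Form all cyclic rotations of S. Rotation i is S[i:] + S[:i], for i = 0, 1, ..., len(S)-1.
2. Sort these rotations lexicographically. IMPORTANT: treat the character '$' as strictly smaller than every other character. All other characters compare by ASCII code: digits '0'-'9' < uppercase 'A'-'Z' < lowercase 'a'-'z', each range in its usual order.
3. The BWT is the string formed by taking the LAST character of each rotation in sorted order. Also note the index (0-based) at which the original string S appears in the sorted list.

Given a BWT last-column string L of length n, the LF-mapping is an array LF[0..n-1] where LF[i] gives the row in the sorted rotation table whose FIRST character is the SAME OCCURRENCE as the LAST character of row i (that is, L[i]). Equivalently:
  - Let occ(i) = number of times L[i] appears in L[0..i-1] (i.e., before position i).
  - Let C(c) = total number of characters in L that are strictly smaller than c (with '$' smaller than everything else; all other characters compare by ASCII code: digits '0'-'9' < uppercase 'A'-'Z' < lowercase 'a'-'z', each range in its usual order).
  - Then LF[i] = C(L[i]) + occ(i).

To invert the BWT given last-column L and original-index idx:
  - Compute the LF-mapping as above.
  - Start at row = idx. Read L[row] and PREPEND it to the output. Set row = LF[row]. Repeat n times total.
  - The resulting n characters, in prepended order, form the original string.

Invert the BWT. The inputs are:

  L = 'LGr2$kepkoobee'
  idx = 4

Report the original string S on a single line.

LF mapping: 3 2 13 1 0 8 5 12 9 10 11 4 6 7
Walk LF starting at row 4, prepending L[row]:
  step 1: row=4, L[4]='$', prepend. Next row=LF[4]=0
  step 2: row=0, L[0]='L', prepend. Next row=LF[0]=3
  step 3: row=3, L[3]='2', prepend. Next row=LF[3]=1
  step 4: row=1, L[1]='G', prepend. Next row=LF[1]=2
  step 5: row=2, L[2]='r', prepend. Next row=LF[2]=13
  step 6: row=13, L[13]='e', prepend. Next row=LF[13]=7
  step 7: row=7, L[7]='p', prepend. Next row=LF[7]=12
  step 8: row=12, L[12]='e', prepend. Next row=LF[12]=6
  step 9: row=6, L[6]='e', prepend. Next row=LF[6]=5
  step 10: row=5, L[5]='k', prepend. Next row=LF[5]=8
  step 11: row=8, L[8]='k', prepend. Next row=LF[8]=9
  step 12: row=9, L[9]='o', prepend. Next row=LF[9]=10
  step 13: row=10, L[10]='o', prepend. Next row=LF[10]=11
  step 14: row=11, L[11]='b', prepend. Next row=LF[11]=4
Reversed output: bookkeeperG2L$

Answer: bookkeeperG2L$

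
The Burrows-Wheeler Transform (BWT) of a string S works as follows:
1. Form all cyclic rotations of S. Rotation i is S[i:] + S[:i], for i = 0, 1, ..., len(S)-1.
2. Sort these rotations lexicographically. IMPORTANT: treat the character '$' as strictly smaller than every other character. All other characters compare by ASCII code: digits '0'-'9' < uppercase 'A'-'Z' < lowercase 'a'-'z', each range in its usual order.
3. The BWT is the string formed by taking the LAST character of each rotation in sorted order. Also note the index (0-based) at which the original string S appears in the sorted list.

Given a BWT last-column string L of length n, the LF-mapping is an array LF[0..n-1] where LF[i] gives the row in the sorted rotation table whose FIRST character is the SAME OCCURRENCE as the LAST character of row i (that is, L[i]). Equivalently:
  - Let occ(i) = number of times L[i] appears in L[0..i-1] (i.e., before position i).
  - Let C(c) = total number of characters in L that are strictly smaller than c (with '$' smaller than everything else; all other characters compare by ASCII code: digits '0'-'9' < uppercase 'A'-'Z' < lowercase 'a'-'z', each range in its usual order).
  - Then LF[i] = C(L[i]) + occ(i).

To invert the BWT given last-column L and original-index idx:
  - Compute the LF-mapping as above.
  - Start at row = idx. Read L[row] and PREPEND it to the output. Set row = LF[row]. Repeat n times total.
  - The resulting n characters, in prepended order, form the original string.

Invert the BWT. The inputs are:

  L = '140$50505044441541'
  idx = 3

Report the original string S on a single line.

Answer: 01551504444454001$

Derivation:
LF mapping: 5 8 1 0 14 2 15 3 16 4 9 10 11 12 6 17 13 7
Walk LF starting at row 3, prepending L[row]:
  step 1: row=3, L[3]='$', prepend. Next row=LF[3]=0
  step 2: row=0, L[0]='1', prepend. Next row=LF[0]=5
  step 3: row=5, L[5]='0', prepend. Next row=LF[5]=2
  step 4: row=2, L[2]='0', prepend. Next row=LF[2]=1
  step 5: row=1, L[1]='4', prepend. Next row=LF[1]=8
  step 6: row=8, L[8]='5', prepend. Next row=LF[8]=16
  step 7: row=16, L[16]='4', prepend. Next row=LF[16]=13
  step 8: row=13, L[13]='4', prepend. Next row=LF[13]=12
  step 9: row=12, L[12]='4', prepend. Next row=LF[12]=11
  step 10: row=11, L[11]='4', prepend. Next row=LF[11]=10
  step 11: row=10, L[10]='4', prepend. Next row=LF[10]=9
  step 12: row=9, L[9]='0', prepend. Next row=LF[9]=4
  step 13: row=4, L[4]='5', prepend. Next row=LF[4]=14
  step 14: row=14, L[14]='1', prepend. Next row=LF[14]=6
  step 15: row=6, L[6]='5', prepend. Next row=LF[6]=15
  step 16: row=15, L[15]='5', prepend. Next row=LF[15]=17
  step 17: row=17, L[17]='1', prepend. Next row=LF[17]=7
  step 18: row=7, L[7]='0', prepend. Next row=LF[7]=3
Reversed output: 01551504444454001$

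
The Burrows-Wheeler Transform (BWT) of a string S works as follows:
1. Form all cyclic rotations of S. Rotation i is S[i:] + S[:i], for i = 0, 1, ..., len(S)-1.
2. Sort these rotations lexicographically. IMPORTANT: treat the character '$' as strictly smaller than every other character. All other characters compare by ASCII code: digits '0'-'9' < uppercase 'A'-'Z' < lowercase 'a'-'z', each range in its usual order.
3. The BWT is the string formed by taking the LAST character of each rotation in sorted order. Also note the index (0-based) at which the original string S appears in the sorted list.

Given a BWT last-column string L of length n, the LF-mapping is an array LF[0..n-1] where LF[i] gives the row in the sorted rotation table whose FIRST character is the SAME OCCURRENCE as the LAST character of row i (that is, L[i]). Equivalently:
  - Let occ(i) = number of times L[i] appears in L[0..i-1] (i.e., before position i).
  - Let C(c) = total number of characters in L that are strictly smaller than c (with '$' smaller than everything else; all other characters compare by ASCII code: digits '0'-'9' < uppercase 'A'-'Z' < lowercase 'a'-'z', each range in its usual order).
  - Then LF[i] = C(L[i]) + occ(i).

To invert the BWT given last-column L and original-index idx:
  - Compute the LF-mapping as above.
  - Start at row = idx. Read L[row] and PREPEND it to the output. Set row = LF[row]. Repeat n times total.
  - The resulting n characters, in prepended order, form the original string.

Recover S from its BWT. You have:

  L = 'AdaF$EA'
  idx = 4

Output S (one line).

LF mapping: 1 6 5 4 0 3 2
Walk LF starting at row 4, prepending L[row]:
  step 1: row=4, L[4]='$', prepend. Next row=LF[4]=0
  step 2: row=0, L[0]='A', prepend. Next row=LF[0]=1
  step 3: row=1, L[1]='d', prepend. Next row=LF[1]=6
  step 4: row=6, L[6]='A', prepend. Next row=LF[6]=2
  step 5: row=2, L[2]='a', prepend. Next row=LF[2]=5
  step 6: row=5, L[5]='E', prepend. Next row=LF[5]=3
  step 7: row=3, L[3]='F', prepend. Next row=LF[3]=4
Reversed output: FEaAdA$

Answer: FEaAdA$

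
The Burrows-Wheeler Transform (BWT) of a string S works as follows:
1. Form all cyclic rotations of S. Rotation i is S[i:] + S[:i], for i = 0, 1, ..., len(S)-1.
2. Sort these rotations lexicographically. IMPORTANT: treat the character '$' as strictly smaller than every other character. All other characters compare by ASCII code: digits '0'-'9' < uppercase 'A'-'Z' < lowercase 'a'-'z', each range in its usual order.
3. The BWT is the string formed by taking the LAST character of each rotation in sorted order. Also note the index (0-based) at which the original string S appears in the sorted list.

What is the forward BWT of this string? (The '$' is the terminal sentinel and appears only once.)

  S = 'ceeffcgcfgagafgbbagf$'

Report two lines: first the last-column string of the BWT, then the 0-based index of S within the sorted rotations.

Answer: fggbbg$gfcegfecaaffca
6

Derivation:
All 21 rotations (rotation i = S[i:]+S[:i]):
  rot[0] = ceeffcgcfgagafgbbagf$
  rot[1] = eeffcgcfgagafgbbagf$c
  rot[2] = effcgcfgagafgbbagf$ce
  rot[3] = ffcgcfgagafgbbagf$cee
  rot[4] = fcgcfgagafgbbagf$ceef
  rot[5] = cgcfgagafgbbagf$ceeff
  rot[6] = gcfgagafgbbagf$ceeffc
  rot[7] = cfgagafgbbagf$ceeffcg
  rot[8] = fgagafgbbagf$ceeffcgc
  rot[9] = gagafgbbagf$ceeffcgcf
  rot[10] = agafgbbagf$ceeffcgcfg
  rot[11] = gafgbbagf$ceeffcgcfga
  rot[12] = afgbbagf$ceeffcgcfgag
  rot[13] = fgbbagf$ceeffcgcfgaga
  rot[14] = gbbagf$ceeffcgcfgagaf
  rot[15] = bbagf$ceeffcgcfgagafg
  rot[16] = bagf$ceeffcgcfgagafgb
  rot[17] = agf$ceeffcgcfgagafgbb
  rot[18] = gf$ceeffcgcfgagafgbba
  rot[19] = f$ceeffcgcfgagafgbbag
  rot[20] = $ceeffcgcfgagafgbbagf
Sorted (with $ < everything):
  sorted[0] = $ceeffcgcfgagafgbbagf  (last char: 'f')
  sorted[1] = afgbbagf$ceeffcgcfgag  (last char: 'g')
  sorted[2] = agafgbbagf$ceeffcgcfg  (last char: 'g')
  sorted[3] = agf$ceeffcgcfgagafgbb  (last char: 'b')
  sorted[4] = bagf$ceeffcgcfgagafgb  (last char: 'b')
  sorted[5] = bbagf$ceeffcgcfgagafg  (last char: 'g')
  sorted[6] = ceeffcgcfgagafgbbagf$  (last char: '$')
  sorted[7] = cfgagafgbbagf$ceeffcg  (last char: 'g')
  sorted[8] = cgcfgagafgbbagf$ceeff  (last char: 'f')
  sorted[9] = eeffcgcfgagafgbbagf$c  (last char: 'c')
  sorted[10] = effcgcfgagafgbbagf$ce  (last char: 'e')
  sorted[11] = f$ceeffcgcfgagafgbbag  (last char: 'g')
  sorted[12] = fcgcfgagafgbbagf$ceef  (last char: 'f')
  sorted[13] = ffcgcfgagafgbbagf$cee  (last char: 'e')
  sorted[14] = fgagafgbbagf$ceeffcgc  (last char: 'c')
  sorted[15] = fgbbagf$ceeffcgcfgaga  (last char: 'a')
  sorted[16] = gafgbbagf$ceeffcgcfga  (last char: 'a')
  sorted[17] = gagafgbbagf$ceeffcgcf  (last char: 'f')
  sorted[18] = gbbagf$ceeffcgcfgagaf  (last char: 'f')
  sorted[19] = gcfgagafgbbagf$ceeffc  (last char: 'c')
  sorted[20] = gf$ceeffcgcfgagafgbba  (last char: 'a')
Last column: fggbbg$gfcegfecaaffca
Original string S is at sorted index 6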